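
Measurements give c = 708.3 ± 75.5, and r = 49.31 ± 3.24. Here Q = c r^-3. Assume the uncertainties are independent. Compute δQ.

0.00132

Q is a product of powers, so relative uncertainties combine in quadrature:
  (1·δc/c)² = (1×0.107)² = 0.0114;  (-3·δr/r)² = (-3×0.0657)² = 0.0389
δQ/Q = √(0.0502) = 0.224
Q = 0.005908, so δQ = 0.224 × 0.005908 = 0.00132.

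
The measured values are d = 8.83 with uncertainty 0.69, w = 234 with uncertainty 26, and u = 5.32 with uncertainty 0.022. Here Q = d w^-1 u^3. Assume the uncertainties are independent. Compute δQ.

0.775

Q is a product of powers, so relative uncertainties combine in quadrature:
  (1·δd/d)² = (1×0.0781)² = 0.00611;  (-1·δw/w)² = (-1×0.111)² = 0.0123;  (3·δu/u)² = (3×0.00414)² = 0.000154
δQ/Q = √(0.0186) = 0.136
Q = 5.68, so δQ = 0.136 × 5.68 = 0.775.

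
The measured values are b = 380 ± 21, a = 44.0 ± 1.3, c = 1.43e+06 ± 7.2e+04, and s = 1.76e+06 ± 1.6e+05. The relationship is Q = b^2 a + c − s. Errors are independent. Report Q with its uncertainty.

(6.02 ± 0.748) × 10^6

Let p = b^2·a = 6.35e+06. δp/p = √((2·δb/b)² + (1·δa/a)²) = √(0.0122 + 0.000873) = 0.114, so δp = 7.27e+05.
Q = p + c − s: δQ = √(δp² + δc² + δs²) = √(5.28e+11 + 5.18e+09 + 2.56e+10) = 7.48e+05
Q = 6.02e+06.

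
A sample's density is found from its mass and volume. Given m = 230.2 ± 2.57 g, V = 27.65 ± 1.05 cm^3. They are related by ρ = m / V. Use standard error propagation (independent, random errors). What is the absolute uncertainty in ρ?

0.330 g/cm^3

For a monomial ρ ∝ m, V^-1, fractional errors add in quadrature:
  (1·δm/m)² = (1×0.0112)² = 0.000125;  (-1·δV/V)² = (-1×0.0380)² = 0.00144
δρ/ρ = √(0.00157) = 0.0396
ρ = 8.325 g/cm^3, so δρ = 0.0396 × 8.325 = 0.330 g/cm^3.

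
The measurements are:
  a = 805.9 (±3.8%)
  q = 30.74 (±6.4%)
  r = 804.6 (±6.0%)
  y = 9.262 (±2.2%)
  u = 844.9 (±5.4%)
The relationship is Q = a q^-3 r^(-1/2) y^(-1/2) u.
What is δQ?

Products/powers → add relative errors in quadrature, weighted by exponent:
  (1·δa/a)² = (1×0.0380)² = 0.00144;  (-3·δq/q)² = (-3×0.0640)² = 0.0369;  (−½·δr/r)² = (-0.5×0.0600)² = 0.000900;  (−½·δy/y)² = (-0.5×0.0220)² = 0.000121;  (1·δu/u)² = (1×0.0540)² = 0.00292
δQ/Q = √(0.0422) = 0.206
Q = 0.2715, so δQ = 0.206 × 0.2715 = 0.0558.

0.0558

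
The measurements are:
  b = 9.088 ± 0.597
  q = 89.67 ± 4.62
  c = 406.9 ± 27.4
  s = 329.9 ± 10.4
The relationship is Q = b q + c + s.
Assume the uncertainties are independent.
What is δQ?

Let p = b·q = 814.9. δp/p = √((1·δb/b)² + (1·δq/q)²) = √(0.00432 + 0.00265) = 0.0835, so δp = 68.0.
Q = p + c + s: δQ = √(δp² + δc² + δs²) = √(4630 + 751 + 108) = 74.1

74.1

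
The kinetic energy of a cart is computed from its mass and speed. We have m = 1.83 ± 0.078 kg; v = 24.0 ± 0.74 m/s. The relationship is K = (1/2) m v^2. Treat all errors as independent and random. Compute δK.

Since K is a product/quotient, work with relative uncertainties:
  (1·δm/m)² = (1×0.0426)² = 0.00182;  (2·δv/v)² = (2×0.0308)² = 0.00380
δK/K = √(0.00562) = 0.0750
K = 527 J, so δK = 0.0750 × 527 = 39.5 J.

39.5 J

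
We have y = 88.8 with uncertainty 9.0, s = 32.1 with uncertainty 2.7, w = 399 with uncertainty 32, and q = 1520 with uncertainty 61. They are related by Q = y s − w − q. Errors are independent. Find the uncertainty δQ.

382

Let p = y·s = 2850. δp/p = √((1·δy/y)² + (1·δs/s)²) = √(0.0103 + 0.00707) = 0.132, so δp = 375.
Q = p − w − q: δQ = √(δp² + δw² + δq²) = √(1.41e+05 + 1020 + 3720) = 382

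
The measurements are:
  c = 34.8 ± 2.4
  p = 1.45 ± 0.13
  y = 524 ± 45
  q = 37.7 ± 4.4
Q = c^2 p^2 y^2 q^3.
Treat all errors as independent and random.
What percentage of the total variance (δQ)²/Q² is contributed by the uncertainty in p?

(δQ/Q)² = (2·δc/c)² + (2·δp/p)² + (2·δy/y)² + (3·δq/q)²
  c term: (2×0.0690)² = 0.0190
  p term: (2×0.0897)² = 0.0322
  y term: (2×0.0859)² = 0.0295
  q term: (3×0.117)² = 0.123
Total = 0.203. Share from p = 0.0322/0.203 = 0.158.

15.8%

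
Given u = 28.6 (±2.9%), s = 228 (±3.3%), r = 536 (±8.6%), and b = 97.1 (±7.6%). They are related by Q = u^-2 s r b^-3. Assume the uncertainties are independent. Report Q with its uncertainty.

Relative error in a monomial: (δQ/Q)² = Σ (nᵢ · δxᵢ/xᵢ)².
  (-2·δu/u)² = (-2×0.0290)² = 0.00336;  (1·δs/s)² = (1×0.0330)² = 0.00109;  (1·δr/r)² = (1×0.0860)² = 0.00740;  (-3·δb/b)² = (-3×0.0760)² = 0.0520
δQ/Q = √(0.0638) = 0.253
Q = 0.000163, so δQ = 0.253 × 0.000163 = 4.12e-05.

(1.63 ± 0.412) × 10^-4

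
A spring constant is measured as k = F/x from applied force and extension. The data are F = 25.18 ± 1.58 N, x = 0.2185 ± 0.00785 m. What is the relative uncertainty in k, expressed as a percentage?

7.23%

Relative error in a monomial: (δk/k)² = Σ (nᵢ · δxᵢ/xᵢ)².
  (1·δF/F)² = (1×0.0627)² = 0.00394;  (-1·δx/x)² = (-1×0.0359)² = 0.00129
δk/k = √(0.00523) = 0.0723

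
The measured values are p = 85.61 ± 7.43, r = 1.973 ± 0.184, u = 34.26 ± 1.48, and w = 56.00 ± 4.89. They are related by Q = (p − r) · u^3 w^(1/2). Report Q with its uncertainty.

Let h = p − r = 83.64. δh = √(δp² + δr²) = √(55.2 + 0.0339) = 7.43, so δh/h = 0.0889.
Q is then a monomial in h, u, w:
δQ/Q = √((δh/h)² + (3·δu/u)² + (½·δw/w)²) = √(0.00790 + 0.0168 + 0.00191) = 0.163
Q = 2.517e+07, so δQ = 0.163 × 2.517e+07 = 4.1e+06.

(2.517 ± 0.410) × 10^7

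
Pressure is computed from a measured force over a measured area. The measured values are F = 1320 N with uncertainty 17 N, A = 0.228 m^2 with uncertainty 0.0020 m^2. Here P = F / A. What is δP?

Products/powers → add relative errors in quadrature, weighted by exponent:
  (1·δF/F)² = (1×0.0129)² = 0.000166;  (-1·δA/A)² = (-1×0.00877)² = 7.69e-05
δP/P = √(0.000243) = 0.0156
P = 5790 Pa, so δP = 0.0156 × 5790 = 90.2 Pa.

90.2 Pa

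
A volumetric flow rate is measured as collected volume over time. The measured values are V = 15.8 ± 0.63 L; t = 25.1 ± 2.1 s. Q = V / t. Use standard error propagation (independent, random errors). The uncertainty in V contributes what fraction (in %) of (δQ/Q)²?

(δQ/Q)² = (1·δV/V)² + (-1·δt/t)²
  V term: (1×0.0399)² = 0.00159
  t term: (-1×0.0837)² = 0.00700
Total = 0.00859. Share from V = 0.00159/0.00859 = 0.185.

18.5%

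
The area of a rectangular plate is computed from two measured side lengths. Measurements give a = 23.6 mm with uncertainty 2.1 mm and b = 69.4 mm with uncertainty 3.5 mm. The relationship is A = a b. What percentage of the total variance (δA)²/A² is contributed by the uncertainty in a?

(δA/A)² = (1·δa/a)² + (1·δb/b)²
  a term: (1×0.0890)² = 0.00792
  b term: (1×0.0504)² = 0.00254
Total = 0.0105. Share from a = 0.00792/0.0105 = 0.757.

75.7%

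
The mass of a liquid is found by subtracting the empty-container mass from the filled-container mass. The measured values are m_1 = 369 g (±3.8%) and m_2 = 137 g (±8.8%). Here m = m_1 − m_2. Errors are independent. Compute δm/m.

m is a linear combination, so absolute uncertainties add in quadrature:
  (δm_1)² = 197;  (δm_2)² = 145
δm = √(342) = 18.5 g
m = 232 g, so δm/m = 18.5/232 = 0.0797.

0.0797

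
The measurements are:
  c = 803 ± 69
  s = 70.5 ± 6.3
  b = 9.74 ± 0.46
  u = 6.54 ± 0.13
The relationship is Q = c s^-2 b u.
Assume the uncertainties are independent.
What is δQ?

2.11

Relative error in a monomial: (δQ/Q)² = Σ (nᵢ · δxᵢ/xᵢ)².
  (1·δc/c)² = (1×0.0859)² = 0.00738;  (-2·δs/s)² = (-2×0.0894)² = 0.0319;  (1·δb/b)² = (1×0.0472)² = 0.00223;  (1·δu/u)² = (1×0.0199)² = 0.000395
δQ/Q = √(0.0420) = 0.205
Q = 10.3, so δQ = 0.205 × 10.3 = 2.11.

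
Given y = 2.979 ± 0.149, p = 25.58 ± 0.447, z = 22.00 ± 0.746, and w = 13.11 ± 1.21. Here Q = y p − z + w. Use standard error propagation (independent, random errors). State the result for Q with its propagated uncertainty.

Let h = y·p = 76.20. δh/h = √((1·δy/y)² + (1·δp/p)²) = √(0.00250 + 0.000305) = 0.0530, so δh = 4.04.
Q = h − z + w: δQ = √(δh² + δz² + δw²) = √(16.3 + 0.557 + 1.46) = 4.28
Q = 67.31.

67.31 ± 4.28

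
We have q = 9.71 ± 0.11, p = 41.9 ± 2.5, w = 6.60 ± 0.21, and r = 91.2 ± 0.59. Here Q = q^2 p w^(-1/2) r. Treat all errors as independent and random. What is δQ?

For a monomial Q ∝ q^2, p, w^(-1/2), r, fractional errors add in quadrature:
  (2·δq/q)² = (2×0.0113)² = 0.000513;  (1·δp/p)² = (1×0.0597)² = 0.00356;  (−½·δw/w)² = (-0.5×0.0318)² = 0.000253;  (1·δr/r)² = (1×0.00647)² = 4.19e-05
δQ/Q = √(0.00437) = 0.0661
Q = 1.4e+05, so δQ = 0.0661 × 1.4e+05 = 9270.

9270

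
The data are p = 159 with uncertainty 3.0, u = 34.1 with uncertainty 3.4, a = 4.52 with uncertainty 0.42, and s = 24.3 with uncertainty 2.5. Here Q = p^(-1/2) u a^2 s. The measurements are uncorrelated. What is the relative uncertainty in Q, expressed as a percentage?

23.5%

For a monomial Q ∝ p^(-1/2), u, a^2, s, fractional errors add in quadrature:
  (−½·δp/p)² = (-0.5×0.0189)² = 8.9e-05;  (1·δu/u)² = (1×0.0997)² = 0.00994;  (2·δa/a)² = (2×0.0929)² = 0.0345;  (1·δs/s)² = (1×0.103)² = 0.0106
δQ/Q = √(0.0552) = 0.235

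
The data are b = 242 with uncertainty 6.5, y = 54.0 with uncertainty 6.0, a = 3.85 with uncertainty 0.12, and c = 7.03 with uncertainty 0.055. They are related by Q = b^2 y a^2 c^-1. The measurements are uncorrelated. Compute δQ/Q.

Each factor contributes (exponent × relative error)² to (δQ/Q)²:
  (2·δb/b)² = (2×0.0269)² = 0.00289;  (1·δy/y)² = (1×0.111)² = 0.0123;  (2·δa/a)² = (2×0.0312)² = 0.00389;  (-1·δc/c)² = (-1×0.00782)² = 6.12e-05
δQ/Q = √(0.0192) = 0.138

0.138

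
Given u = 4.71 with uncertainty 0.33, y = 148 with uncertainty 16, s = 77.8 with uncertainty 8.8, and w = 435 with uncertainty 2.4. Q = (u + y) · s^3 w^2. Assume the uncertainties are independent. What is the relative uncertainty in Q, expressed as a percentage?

35.5%

Let h = u + y = 153. δh = √(δu² + δy²) = √(0.109 + 256) = 16.0, so δh/h = 0.105.
Q is then a monomial in h, s, w:
δQ/Q = √((δh/h)² + (3·δs/s)² + (2·δw/w)²) = √(0.0110 + 0.115 + 0.000122) = 0.355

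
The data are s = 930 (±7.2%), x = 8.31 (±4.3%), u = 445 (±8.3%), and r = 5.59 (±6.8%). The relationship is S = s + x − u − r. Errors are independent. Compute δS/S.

0.157

Absolute uncertainties add in quadrature for a linear combination:
  (δs)² = 4480;  (δx)² = 0.128;  (δu)² = 1360;  (δr)² = 0.144
δS = √(5850) = 76.5
S = 488, so δS/S = 76.5/488 = 0.157.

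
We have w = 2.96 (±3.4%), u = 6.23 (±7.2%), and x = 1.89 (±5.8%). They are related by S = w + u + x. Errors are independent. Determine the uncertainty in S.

Absolute uncertainties add in quadrature for a linear combination:
  (δw)² = 0.0101;  (δu)² = 0.201;  (δx)² = 0.0120
δS = √(0.223) = 0.473

0.473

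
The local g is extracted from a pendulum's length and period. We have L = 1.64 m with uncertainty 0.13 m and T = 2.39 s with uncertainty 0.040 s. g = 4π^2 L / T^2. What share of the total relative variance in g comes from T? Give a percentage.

15.1%

(δg/g)² = (1·δL/L)² + (-2·δT/T)²
  L term: (1×0.0793)² = 0.00628
  T term: (-2×0.0167)² = 0.00112
Total = 0.00740. Share from T = 0.00112/0.00740 = 0.151.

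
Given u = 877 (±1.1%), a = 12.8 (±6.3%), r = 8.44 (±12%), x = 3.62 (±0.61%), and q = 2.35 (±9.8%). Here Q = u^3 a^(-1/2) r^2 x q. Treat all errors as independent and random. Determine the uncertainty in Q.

3.01e+10

Each factor contributes (exponent × relative error)² to (δQ/Q)²:
  (3·δu/u)² = (3×0.0110)² = 0.00109;  (−½·δa/a)² = (-0.5×0.0630)² = 0.000992;  (2·δr/r)² = (2×0.120)² = 0.0576;  (1·δx/x)² = (1×0.00610)² = 3.72e-05;  (1·δq/q)² = (1×0.0980)² = 0.00960
δQ/Q = √(0.0693) = 0.263
Q = 1.14e+11, so δQ = 0.263 × 1.14e+11 = 3.01e+10.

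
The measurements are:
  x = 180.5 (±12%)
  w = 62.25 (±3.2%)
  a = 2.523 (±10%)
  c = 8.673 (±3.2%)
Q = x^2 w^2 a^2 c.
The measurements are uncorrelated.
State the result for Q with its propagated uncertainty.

(6.970 ± 2.23) × 10^9

Relative error in a monomial: (δQ/Q)² = Σ (nᵢ · δxᵢ/xᵢ)².
  (2·δx/x)² = (2×0.120)² = 0.0576;  (2·δw/w)² = (2×0.0320)² = 0.00410;  (2·δa/a)² = (2×0.100)² = 0.0400;  (1·δc/c)² = (1×0.0320)² = 0.00102
δQ/Q = √(0.103) = 0.320
Q = 6.97e+09, so δQ = 0.320 × 6.97e+09 = 2.23e+09.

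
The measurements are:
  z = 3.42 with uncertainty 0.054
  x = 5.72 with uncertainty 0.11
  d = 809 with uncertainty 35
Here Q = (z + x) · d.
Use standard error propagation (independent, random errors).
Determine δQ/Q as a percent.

4.53%

Let u = z + x = 9.14. δu = √(δz² + δx²) = √(0.00292 + 0.0121) = 0.123, so δu/u = 0.0134.
Q is then a monomial in u, d:
δQ/Q = √((δu/u)² + (1·δd/d)²) = √(0.000180 + 0.00187) = 0.0453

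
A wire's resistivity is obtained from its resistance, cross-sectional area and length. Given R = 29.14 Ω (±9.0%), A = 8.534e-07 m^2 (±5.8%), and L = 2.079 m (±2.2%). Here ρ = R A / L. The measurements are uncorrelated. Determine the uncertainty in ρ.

1.31e-06 Ω·m

ρ is a product of powers, so relative uncertainties combine in quadrature:
  (1·δR/R)² = (1×0.0900)² = 0.00810;  (1·δA/A)² = (1×0.0580)² = 0.00336;  (-1·δL/L)² = (-1×0.0220)² = 0.000484
δρ/ρ = √(0.0119) = 0.109
ρ = 1.196e-05 Ω·m, so δρ = 0.109 × 1.196e-05 = 1.31e-06 Ω·m.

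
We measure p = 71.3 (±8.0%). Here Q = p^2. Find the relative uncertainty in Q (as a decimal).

Q is a product of powers, so relative uncertainties combine in quadrature:
  (2·δp/p)² = (2×0.0800)² = 0.0256
δQ/Q = √(0.0256) = 0.160

0.160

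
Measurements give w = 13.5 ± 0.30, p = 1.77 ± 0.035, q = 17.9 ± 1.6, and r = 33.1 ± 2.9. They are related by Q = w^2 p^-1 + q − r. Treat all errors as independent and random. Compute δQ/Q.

0.0684

Let h = w^2·p^-1 = 103. δh/h = √((2·δw/w)² + (-1·δp/p)²) = √(0.00198 + 0.000391) = 0.0486, so δh = 5.01.
Q = h + q − r: δQ = √(δh² + δq² + δr²) = √(25.1 + 2.56 + 8.41) = 6.00
Q = 87.8, so δQ/Q = 6.00/87.8 = 0.0684.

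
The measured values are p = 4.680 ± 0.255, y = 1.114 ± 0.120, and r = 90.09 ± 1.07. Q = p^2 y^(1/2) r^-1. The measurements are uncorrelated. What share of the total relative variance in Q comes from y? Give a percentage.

(δQ/Q)² = (2·δp/p)² + (½·δy/y)² + (-1·δr/r)²
  p term: (2×0.0545)² = 0.0119
  y term: (0.5×0.108)² = 0.00290
  r term: (-1×0.0119)² = 0.000141
Total = 0.0149. Share from y = 0.00290/0.0149 = 0.194.

19.4%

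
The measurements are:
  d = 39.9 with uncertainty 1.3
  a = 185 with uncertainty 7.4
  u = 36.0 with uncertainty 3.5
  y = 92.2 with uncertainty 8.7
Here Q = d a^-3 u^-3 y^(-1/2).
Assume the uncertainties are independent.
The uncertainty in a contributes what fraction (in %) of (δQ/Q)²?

(δQ/Q)² = (1·δd/d)² + (-3·δa/a)² + (-3·δu/u)² + (−½·δy/y)²
  d term: (1×0.0326)² = 0.00106
  a term: (-3×0.0400)² = 0.0144
  u term: (-3×0.0972)² = 0.0851
  y term: (-0.5×0.0944)² = 0.00223
Total = 0.103. Share from a = 0.0144/0.103 = 0.140.

14.0%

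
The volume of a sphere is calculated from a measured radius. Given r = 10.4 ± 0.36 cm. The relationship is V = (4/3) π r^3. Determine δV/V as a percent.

10.4%

Products/powers → add relative errors in quadrature, weighted by exponent:
  (3·δr/r)² = (3×0.0346)² = 0.0108
δV/V = √(0.0108) = 0.104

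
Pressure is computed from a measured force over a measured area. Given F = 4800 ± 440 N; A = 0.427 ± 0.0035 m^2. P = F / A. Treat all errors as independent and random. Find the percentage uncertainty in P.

Since P is a product/quotient, work with relative uncertainties:
  (1·δF/F)² = (1×0.0917)² = 0.00840;  (-1·δA/A)² = (-1×0.00820)² = 6.72e-05
δP/P = √(0.00847) = 0.0920

9.20%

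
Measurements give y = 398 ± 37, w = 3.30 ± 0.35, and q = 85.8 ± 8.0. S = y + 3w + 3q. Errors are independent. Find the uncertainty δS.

44.1

Each term contributes (cᵢ δxᵢ)² to (δS)²:
  (δy)² = 1370;  (3·δw)² = 1.10;  (3·δq)² = 576
δS = √(1950) = 44.1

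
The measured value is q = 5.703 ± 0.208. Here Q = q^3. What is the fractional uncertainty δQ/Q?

0.109

Products/powers → add relative errors in quadrature, weighted by exponent:
  (3·δq/q)² = (3×0.0365)² = 0.0120
δQ/Q = √(0.0120) = 0.109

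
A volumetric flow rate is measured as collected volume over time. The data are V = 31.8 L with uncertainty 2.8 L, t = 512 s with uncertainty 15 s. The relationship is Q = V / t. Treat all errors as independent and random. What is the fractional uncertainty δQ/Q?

0.0928

Relative error in a monomial: (δQ/Q)² = Σ (nᵢ · δxᵢ/xᵢ)².
  (1·δV/V)² = (1×0.0881)² = 0.00775;  (-1·δt/t)² = (-1×0.0293)² = 0.000858
δQ/Q = √(0.00861) = 0.0928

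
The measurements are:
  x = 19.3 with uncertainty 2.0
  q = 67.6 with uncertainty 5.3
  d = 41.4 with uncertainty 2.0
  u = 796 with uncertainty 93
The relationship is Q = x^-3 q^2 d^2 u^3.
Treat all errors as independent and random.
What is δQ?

Since Q is a product/quotient, work with relative uncertainties:
  (-3·δx/x)² = (-3×0.104)² = 0.0966;  (2·δq/q)² = (2×0.0784)² = 0.0246;  (2·δd/d)² = (2×0.0483)² = 0.00934;  (3·δu/u)² = (3×0.117)² = 0.123
δQ/Q = √(0.253) = 0.503
Q = 5.49e+11, so δQ = 0.503 × 5.49e+11 = 2.77e+11.

2.77e+11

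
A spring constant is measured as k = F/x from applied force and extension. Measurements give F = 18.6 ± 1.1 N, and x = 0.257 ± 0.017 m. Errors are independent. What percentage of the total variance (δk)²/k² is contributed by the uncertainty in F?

44.4%

(δk/k)² = (1·δF/F)² + (-1·δx/x)²
  F term: (1×0.0591)² = 0.00350
  x term: (-1×0.0661)² = 0.00438
Total = 0.00787. Share from F = 0.00350/0.00787 = 0.444.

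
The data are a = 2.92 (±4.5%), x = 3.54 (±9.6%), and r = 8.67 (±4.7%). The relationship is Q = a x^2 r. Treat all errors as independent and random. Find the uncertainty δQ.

Products/powers → add relative errors in quadrature, weighted by exponent:
  (1·δa/a)² = (1×0.0450)² = 0.00202;  (2·δx/x)² = (2×0.0960)² = 0.0369;  (1·δr/r)² = (1×0.0470)² = 0.00221
δQ/Q = √(0.0411) = 0.203
Q = 317, so δQ = 0.203 × 317 = 64.3.

64.3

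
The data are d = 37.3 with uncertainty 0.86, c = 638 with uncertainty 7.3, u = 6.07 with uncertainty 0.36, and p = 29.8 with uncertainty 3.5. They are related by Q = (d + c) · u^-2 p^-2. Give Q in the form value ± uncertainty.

0.0206 ± 0.00544

Let w = d + c = 675. δw = √(δd² + δc²) = √(0.740 + 53.3) = 7.35, so δw/w = 0.0109.
Q is then a monomial in w, u, p:
δQ/Q = √((δw/w)² + (-2·δu/u)² + (-2·δp/p)²) = √(0.000118 + 0.0141 + 0.0552) = 0.263
Q = 0.0206, so δQ = 0.263 × 0.0206 = 0.00544.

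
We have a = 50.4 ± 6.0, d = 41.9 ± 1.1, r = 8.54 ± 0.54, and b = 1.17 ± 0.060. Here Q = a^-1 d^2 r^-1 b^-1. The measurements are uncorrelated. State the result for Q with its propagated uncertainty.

Since Q is a product/quotient, work with relative uncertainties:
  (-1·δa/a)² = (-1×0.119)² = 0.0142;  (2·δd/d)² = (2×0.0263)² = 0.00276;  (-1·δr/r)² = (-1×0.0632)² = 0.00400;  (-1·δb/b)² = (-1×0.0513)² = 0.00263
δQ/Q = √(0.0236) = 0.153
Q = 3.49, so δQ = 0.153 × 3.49 = 0.535.

3.49 ± 0.535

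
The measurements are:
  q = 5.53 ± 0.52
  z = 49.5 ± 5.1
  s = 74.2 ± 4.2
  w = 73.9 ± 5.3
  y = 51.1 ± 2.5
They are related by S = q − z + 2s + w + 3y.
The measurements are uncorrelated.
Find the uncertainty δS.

Each term contributes (cᵢ δxᵢ)² to (δS)²:
  (δq)² = 0.270;  (δz)² = 26.0;  (2·δs)² = 70.6;  (δw)² = 28.1;  (3·δy)² = 56.2
δS = √(181) = 13.5

13.5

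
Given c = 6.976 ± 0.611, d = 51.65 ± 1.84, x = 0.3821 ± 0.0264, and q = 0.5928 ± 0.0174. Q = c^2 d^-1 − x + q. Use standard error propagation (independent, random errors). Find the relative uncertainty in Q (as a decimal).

0.149

Let p = c^2·d^-1 = 0.9422. δp/p = √((2·δc/c)² + (-1·δd/d)²) = √(0.0307 + 0.00127) = 0.179, so δp = 0.168.
Q = p − x + q: δQ = √(δp² + δx² + δq²) = √(0.0284 + 0.000697 + 0.000303) = 0.171
Q = 1.153, so δQ/Q = 0.171/1.153 = 0.149.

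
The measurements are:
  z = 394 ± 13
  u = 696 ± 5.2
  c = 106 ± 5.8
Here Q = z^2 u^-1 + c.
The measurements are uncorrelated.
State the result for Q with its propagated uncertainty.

Let p = z^2·u^-1 = 223. δp/p = √((2·δz/z)² + (-1·δu/u)²) = √(0.00435 + 5.58e-05) = 0.0664, so δp = 14.8.
Q = p + c: δQ = √(δp² + δc²) = √(219 + 33.6) = 15.9
Q = 329.

329 ± 15.9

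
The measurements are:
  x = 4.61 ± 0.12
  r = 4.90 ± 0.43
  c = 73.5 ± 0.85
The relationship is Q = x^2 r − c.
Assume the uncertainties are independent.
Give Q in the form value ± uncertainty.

30.6 ± 10.7

Let p = x^2·r = 104. δp/p = √((2·δx/x)² + (1·δr/r)²) = √(0.00271 + 0.00770) = 0.102, so δp = 10.6.
Q = p − c: δQ = √(δp² + δc²) = √(113 + 0.722) = 10.7
Q = 30.6.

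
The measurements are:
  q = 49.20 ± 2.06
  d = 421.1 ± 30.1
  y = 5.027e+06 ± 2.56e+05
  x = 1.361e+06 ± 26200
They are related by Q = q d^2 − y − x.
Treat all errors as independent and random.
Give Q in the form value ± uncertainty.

Let p = q·d^2 = 8.724e+06. δp/p = √((1·δq/q)² + (2·δd/d)²) = √(0.00175 + 0.0204) = 0.149, so δp = 1.3e+06.
Q = p − y − x: δQ = √(δp² + δy² + δx²) = √(1.69e+12 + 6.55e+10 + 6.86e+08) = 1.32e+06
Q = 2.336e+06.

(2.336 ± 1.32) × 10^6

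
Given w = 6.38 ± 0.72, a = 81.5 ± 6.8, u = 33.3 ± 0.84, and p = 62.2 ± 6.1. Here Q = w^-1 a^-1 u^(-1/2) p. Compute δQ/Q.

Products/powers → add relative errors in quadrature, weighted by exponent:
  (-1·δw/w)² = (-1×0.113)² = 0.0127;  (-1·δa/a)² = (-1×0.0834)² = 0.00696;  (−½·δu/u)² = (-0.5×0.0252)² = 0.000159;  (1·δp/p)² = (1×0.0981)² = 0.00962
δQ/Q = √(0.0295) = 0.172

0.172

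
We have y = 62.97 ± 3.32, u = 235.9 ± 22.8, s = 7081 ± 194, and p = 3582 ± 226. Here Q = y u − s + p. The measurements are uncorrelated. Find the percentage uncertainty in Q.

Let w = y·u = 14850. δw/w = √((1·δy/y)² + (1·δu/u)²) = √(0.00278 + 0.00934) = 0.110, so δw = 1640.
Q = w − s + p: δQ = √(δw² + δs² + δp²) = √(2.67e+06 + 37600 + 51100) = 1660
Q = 11360, so δQ/Q = 1660/11360 = 0.146.

14.6%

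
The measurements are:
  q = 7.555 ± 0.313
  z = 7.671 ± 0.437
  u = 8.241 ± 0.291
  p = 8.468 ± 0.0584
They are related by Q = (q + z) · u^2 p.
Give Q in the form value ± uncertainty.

Let w = q + z = 15.23. δw = √(δq² + δz²) = √(0.0980 + 0.191) = 0.538, so δw/w = 0.0353.
Q is then a monomial in w, u, p:
δQ/Q = √((δw/w)² + (2·δu/u)² + (1·δp/p)²) = √(0.00125 + 0.00499 + 4.76e-05) = 0.0793
Q = 8756, so δQ = 0.0793 × 8756 = 694.

8756 ± 694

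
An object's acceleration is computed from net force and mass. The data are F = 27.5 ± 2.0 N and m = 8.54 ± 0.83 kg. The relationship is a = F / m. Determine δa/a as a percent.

12.1%

For a monomial a ∝ F, m^-1, fractional errors add in quadrature:
  (1·δF/F)² = (1×0.0727)² = 0.00529;  (-1·δm/m)² = (-1×0.0972)² = 0.00945
δa/a = √(0.0147) = 0.121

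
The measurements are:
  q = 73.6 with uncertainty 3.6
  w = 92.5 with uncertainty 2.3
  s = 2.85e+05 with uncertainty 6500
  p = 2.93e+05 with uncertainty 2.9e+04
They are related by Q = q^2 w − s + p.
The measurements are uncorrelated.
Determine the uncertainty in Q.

58700

Let h = q^2·w = 5.01e+05. δh/h = √((2·δq/q)² + (1·δw/w)²) = √(0.00957 + 0.000618) = 0.101, so δh = 50600.
Q = h − s + p: δQ = √(δh² + δs² + δp²) = √(2.56e+09 + 4.22e+07 + 8.41e+08) = 58700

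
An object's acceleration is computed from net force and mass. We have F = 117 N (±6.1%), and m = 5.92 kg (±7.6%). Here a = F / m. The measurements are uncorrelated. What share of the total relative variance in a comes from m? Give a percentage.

60.8%

(δa/a)² = (1·δF/F)² + (-1·δm/m)²
  F term: (1×0.0610)² = 0.00372
  m term: (-1×0.0760)² = 0.00578
Total = 0.00950. Share from m = 0.00578/0.00950 = 0.608.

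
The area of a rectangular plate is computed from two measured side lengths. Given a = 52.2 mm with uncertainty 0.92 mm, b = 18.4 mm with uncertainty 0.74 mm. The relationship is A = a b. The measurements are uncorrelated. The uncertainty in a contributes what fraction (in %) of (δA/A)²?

(δA/A)² = (1·δa/a)² + (1·δb/b)²
  a term: (1×0.0176)² = 0.000311
  b term: (1×0.0402)² = 0.00162
Total = 0.00193. Share from a = 0.000311/0.00193 = 0.161.

16.1%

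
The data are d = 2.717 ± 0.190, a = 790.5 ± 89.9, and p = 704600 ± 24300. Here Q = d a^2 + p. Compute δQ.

4.05e+05

Let w = d·a^2 = 1.698e+06. δw/w = √((1·δd/d)² + (2·δa/a)²) = √(0.00489 + 0.0517) = 0.238, so δw = 4.04e+05.
Q = w + p: δQ = √(δw² + δp²) = √(1.63e+11 + 5.9e+08) = 4.05e+05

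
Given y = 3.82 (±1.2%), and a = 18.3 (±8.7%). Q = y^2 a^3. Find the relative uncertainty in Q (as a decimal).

Relative error in a monomial: (δQ/Q)² = Σ (nᵢ · δxᵢ/xᵢ)².
  (2·δy/y)² = (2×0.0120)² = 0.000576;  (3·δa/a)² = (3×0.0870)² = 0.0681
δQ/Q = √(0.0687) = 0.262

0.262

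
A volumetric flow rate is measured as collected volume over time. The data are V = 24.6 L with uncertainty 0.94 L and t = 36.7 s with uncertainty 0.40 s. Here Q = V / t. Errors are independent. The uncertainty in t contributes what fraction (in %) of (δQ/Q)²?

(δQ/Q)² = (1·δV/V)² + (-1·δt/t)²
  V term: (1×0.0382)² = 0.00146
  t term: (-1×0.0109)² = 0.000119
Total = 0.00158. Share from t = 0.000119/0.00158 = 0.0752.

7.52%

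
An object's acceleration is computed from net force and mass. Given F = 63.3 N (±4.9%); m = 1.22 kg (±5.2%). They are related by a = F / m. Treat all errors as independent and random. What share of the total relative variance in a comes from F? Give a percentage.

(δa/a)² = (1·δF/F)² + (-1·δm/m)²
  F term: (1×0.0490)² = 0.00240
  m term: (-1×0.0520)² = 0.00270
Total = 0.00511. Share from F = 0.00240/0.00511 = 0.470.

47.0%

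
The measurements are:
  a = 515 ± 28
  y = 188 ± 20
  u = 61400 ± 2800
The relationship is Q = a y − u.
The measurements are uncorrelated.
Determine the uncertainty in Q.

Let p = a·y = 96800. δp/p = √((1·δa/a)² + (1·δy/y)²) = √(0.00296 + 0.0113) = 0.119, so δp = 11600.
Q = p − u: δQ = √(δp² + δu²) = √(1.34e+08 + 7.84e+06) = 11900

11900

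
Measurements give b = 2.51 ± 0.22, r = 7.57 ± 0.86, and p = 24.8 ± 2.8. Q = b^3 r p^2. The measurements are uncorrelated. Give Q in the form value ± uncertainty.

Products/powers → add relative errors in quadrature, weighted by exponent:
  (3·δb/b)² = (3×0.0876)² = 0.0691;  (1·δr/r)² = (1×0.114)² = 0.0129;  (2·δp/p)² = (2×0.113)² = 0.0510
δQ/Q = √(0.133) = 0.365
Q = 73600, so δQ = 0.365 × 73600 = 26900.

73600 ± 26900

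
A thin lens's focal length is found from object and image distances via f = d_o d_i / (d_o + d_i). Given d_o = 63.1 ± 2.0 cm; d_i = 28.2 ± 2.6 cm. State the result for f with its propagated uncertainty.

19.5 ± 1.26 cm

∂f/∂d_o = (d_i/(d_o+d_i))² = 0.0954;  ∂f/∂d_i = (d_o/(d_o+d_i))² = 0.478
δf = √((∂f/∂d_o · δd_o)² + (∂f/∂d_i · δd_i)²) = √(0.0364 + 1.54) = 1.26 cm
f = 19.5 cm.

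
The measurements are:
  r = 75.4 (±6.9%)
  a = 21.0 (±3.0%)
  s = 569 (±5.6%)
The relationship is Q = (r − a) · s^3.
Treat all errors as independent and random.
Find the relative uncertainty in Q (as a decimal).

Let u = r − a = 54.4. δu = √(δr² + δa²) = √(27.1 + 0.397) = 5.24, so δu/u = 0.0963.
Q is then a monomial in u, s:
δQ/Q = √((δu/u)² + (3·δs/s)²) = √(0.00928 + 0.0282) = 0.194

0.194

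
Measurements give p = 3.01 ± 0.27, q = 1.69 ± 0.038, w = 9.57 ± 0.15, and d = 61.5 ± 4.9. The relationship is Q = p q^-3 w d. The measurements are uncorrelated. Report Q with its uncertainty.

Relative error in a monomial: (δQ/Q)² = Σ (nᵢ · δxᵢ/xᵢ)².
  (1·δp/p)² = (1×0.0897)² = 0.00805;  (-3·δq/q)² = (-3×0.0225)² = 0.00455;  (1·δw/w)² = (1×0.0157)² = 0.000246;  (1·δd/d)² = (1×0.0797)² = 0.00635
δQ/Q = √(0.0192) = 0.139
Q = 367, so δQ = 0.139 × 367 = 50.8.

367 ± 50.8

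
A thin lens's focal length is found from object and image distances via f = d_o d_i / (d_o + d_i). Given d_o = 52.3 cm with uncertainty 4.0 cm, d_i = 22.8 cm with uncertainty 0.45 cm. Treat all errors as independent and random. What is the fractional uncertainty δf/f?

0.0270

∂f/∂d_o = (d_i/(d_o+d_i))² = 0.0922;  ∂f/∂d_i = (d_o/(d_o+d_i))² = 0.485
δf = √((∂f/∂d_o · δd_o)² + (∂f/∂d_i · δd_i)²) = √(0.136 + 0.0476) = 0.428 cm
f = 15.9 cm, so δf/f = 0.428/15.9 = 0.0270.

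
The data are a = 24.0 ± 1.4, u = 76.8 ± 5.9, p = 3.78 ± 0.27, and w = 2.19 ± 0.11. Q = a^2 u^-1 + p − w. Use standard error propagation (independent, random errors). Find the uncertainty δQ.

Let h = a^2·u^-1 = 7.50. δh/h = √((2·δa/a)² + (-1·δu/u)²) = √(0.0136 + 0.00590) = 0.140, so δh = 1.05.
Q = h + p − w: δQ = √(δh² + δp² + δw²) = √(1.10 + 0.0729 + 0.0121) = 1.09

1.09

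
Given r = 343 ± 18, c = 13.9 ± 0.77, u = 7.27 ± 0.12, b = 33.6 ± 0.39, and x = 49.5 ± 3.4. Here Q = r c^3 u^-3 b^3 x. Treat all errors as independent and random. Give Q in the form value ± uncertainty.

(4.50 ± 0.886) × 10^9

Relative error in a monomial: (δQ/Q)² = Σ (nᵢ · δxᵢ/xᵢ)².
  (1·δr/r)² = (1×0.0525)² = 0.00275;  (3·δc/c)² = (3×0.0554)² = 0.0276;  (-3·δu/u)² = (-3×0.0165)² = 0.00245;  (3·δb/b)² = (3×0.0116)² = 0.00121;  (1·δx/x)² = (1×0.0687)² = 0.00472
δQ/Q = √(0.0388) = 0.197
Q = 4.5e+09, so δQ = 0.197 × 4.5e+09 = 8.86e+08.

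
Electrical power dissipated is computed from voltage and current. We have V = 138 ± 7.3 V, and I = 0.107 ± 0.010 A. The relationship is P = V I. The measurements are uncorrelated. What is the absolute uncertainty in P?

Since P is a product/quotient, work with relative uncertainties:
  (1·δV/V)² = (1×0.0529)² = 0.00280;  (1·δI/I)² = (1×0.0935)² = 0.00873
δP/P = √(0.0115) = 0.107
P = 14.8 W, so δP = 0.107 × 14.8 = 1.59 W.

1.59 W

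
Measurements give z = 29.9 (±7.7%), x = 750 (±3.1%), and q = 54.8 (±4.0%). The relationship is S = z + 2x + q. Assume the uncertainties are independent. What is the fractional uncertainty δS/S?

S is a linear combination, so absolute uncertainties add in quadrature:
  (δz)² = 5.30;  (2·δx)² = 2160;  (δq)² = 4.80
δS = √(2170) = 46.6
S = 1580, so δS/S = 46.6/1580 = 0.0294.

0.0294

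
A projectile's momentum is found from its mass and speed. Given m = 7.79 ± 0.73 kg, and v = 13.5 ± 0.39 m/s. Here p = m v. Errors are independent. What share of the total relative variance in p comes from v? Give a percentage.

8.68%

(δp/p)² = (1·δm/m)² + (1·δv/v)²
  m term: (1×0.0937)² = 0.00878
  v term: (1×0.0289)² = 0.000835
Total = 0.00962. Share from v = 0.000835/0.00962 = 0.0868.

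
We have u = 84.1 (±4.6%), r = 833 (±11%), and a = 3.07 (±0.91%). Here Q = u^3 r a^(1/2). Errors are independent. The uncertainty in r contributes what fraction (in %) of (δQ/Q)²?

(δQ/Q)² = (3·δu/u)² + (1·δr/r)² + (½·δa/a)²
  u term: (3×0.0460)² = 0.0190
  r term: (1×0.110)² = 0.0121
  a term: (0.5×0.00910)² = 2.07e-05
Total = 0.0312. Share from r = 0.0121/0.0312 = 0.388.

38.8%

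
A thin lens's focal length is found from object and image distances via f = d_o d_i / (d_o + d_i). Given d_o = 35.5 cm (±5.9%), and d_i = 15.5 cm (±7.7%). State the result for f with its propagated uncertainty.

∂f/∂d_o = (d_i/(d_o+d_i))² = 0.0924;  ∂f/∂d_i = (d_o/(d_o+d_i))² = 0.485
δf = √((∂f/∂d_o · δd_o)² + (∂f/∂d_i · δd_i)²) = √(0.0374 + 0.334) = 0.610 cm
f = 10.8 cm.

10.8 ± 0.610 cm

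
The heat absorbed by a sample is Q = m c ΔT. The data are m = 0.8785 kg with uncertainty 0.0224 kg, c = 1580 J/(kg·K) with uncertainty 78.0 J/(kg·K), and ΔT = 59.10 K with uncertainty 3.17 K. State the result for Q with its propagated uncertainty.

82030 ± 6340 J

Each factor contributes (exponent × relative error)² to (δQ/Q)²:
  (1·δm/m)² = (1×0.0255)² = 0.000650;  (1·δc/c)² = (1×0.0494)² = 0.00244;  (1·δΔT/ΔT)² = (1×0.0536)² = 0.00288
δQ/Q = √(0.00596) = 0.0772
Q = 82030 J, so δQ = 0.0772 × 82030 = 6340 J.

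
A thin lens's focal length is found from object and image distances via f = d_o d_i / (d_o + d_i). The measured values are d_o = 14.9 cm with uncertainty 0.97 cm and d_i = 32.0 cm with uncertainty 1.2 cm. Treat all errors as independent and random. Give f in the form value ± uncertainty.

10.2 ± 0.468 cm

∂f/∂d_o = (d_i/(d_o+d_i))² = 0.466;  ∂f/∂d_i = (d_o/(d_o+d_i))² = 0.101
δf = √((∂f/∂d_o · δd_o)² + (∂f/∂d_i · δd_i)²) = √(0.204 + 0.0147) = 0.468 cm
f = 10.2 cm.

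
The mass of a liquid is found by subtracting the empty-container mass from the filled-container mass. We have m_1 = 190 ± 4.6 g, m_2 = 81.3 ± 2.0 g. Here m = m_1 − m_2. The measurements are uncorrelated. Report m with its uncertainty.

Each term contributes (cᵢ δxᵢ)² to (δm)²:
  (δm_1)² = 21.2;  (δm_2)² = 4.00
δm = √(25.2) = 5.02 g
m = 109 g.

109 ± 5.02 g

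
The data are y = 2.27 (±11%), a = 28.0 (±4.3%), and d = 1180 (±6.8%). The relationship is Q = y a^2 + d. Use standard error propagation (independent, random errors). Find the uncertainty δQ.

Let p = y·a^2 = 1780. δp/p = √((1·δy/y)² + (2·δa/a)²) = √(0.0121 + 0.00740) = 0.140, so δp = 248.
Q = p + d: δQ = √(δp² + δd²) = √(61700 + 6440) = 261

261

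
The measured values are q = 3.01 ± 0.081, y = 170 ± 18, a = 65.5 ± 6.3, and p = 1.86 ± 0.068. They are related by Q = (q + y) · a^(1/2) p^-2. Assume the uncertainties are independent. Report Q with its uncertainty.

Let u = q + y = 173. δu = √(δq² + δy²) = √(0.00656 + 324) = 18.0, so δu/u = 0.104.
Q is then a monomial in u, a, p:
δQ/Q = √((δu/u)² + (½·δa/a)² + (-2·δp/p)²) = √(0.0108 + 0.00231 + 0.00535) = 0.136
Q = 405, so δQ = 0.136 × 405 = 55.0.

405 ± 55.0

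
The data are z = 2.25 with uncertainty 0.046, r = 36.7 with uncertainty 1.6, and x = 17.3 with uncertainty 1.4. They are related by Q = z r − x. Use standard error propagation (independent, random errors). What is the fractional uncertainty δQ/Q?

Let p = z·r = 82.6. δp/p = √((1·δz/z)² + (1·δr/r)²) = √(0.000418 + 0.00190) = 0.0482, so δp = 3.98.
Q = p − x: δQ = √(δp² + δx²) = √(15.8 + 1.96) = 4.22
Q = 65.3, so δQ/Q = 4.22/65.3 = 0.0646.

0.0646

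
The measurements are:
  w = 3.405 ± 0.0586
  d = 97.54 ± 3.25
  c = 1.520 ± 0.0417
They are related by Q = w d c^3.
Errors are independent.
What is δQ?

105

Relative error in a monomial: (δQ/Q)² = Σ (nᵢ · δxᵢ/xᵢ)².
  (1·δw/w)² = (1×0.0172)² = 0.000296;  (1·δd/d)² = (1×0.0333)² = 0.00111;  (3·δc/c)² = (3×0.0274)² = 0.00677
δQ/Q = √(0.00818) = 0.0904
Q = 1166, so δQ = 0.0904 × 1166 = 105.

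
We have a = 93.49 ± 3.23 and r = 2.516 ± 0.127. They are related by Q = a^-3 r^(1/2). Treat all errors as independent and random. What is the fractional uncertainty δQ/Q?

0.107

Since Q is a product/quotient, work with relative uncertainties:
  (-3·δa/a)² = (-3×0.0345)² = 0.0107;  (½·δr/r)² = (0.5×0.0505)² = 0.000637
δQ/Q = √(0.0114) = 0.107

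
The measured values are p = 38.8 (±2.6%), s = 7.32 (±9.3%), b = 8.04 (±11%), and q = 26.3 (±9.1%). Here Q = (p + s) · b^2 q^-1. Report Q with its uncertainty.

Let u = p + s = 46.1. δu = √(δp² + δs²) = √(1.02 + 0.463) = 1.22, so δu/u = 0.0264.
Q is then a monomial in u, b, q:
δQ/Q = √((δu/u)² + (2·δb/b)² + (-1·δq/q)²) = √(0.000696 + 0.0484 + 0.00828) = 0.240
Q = 113, so δQ = 0.240 × 113 = 27.2.

113 ± 27.2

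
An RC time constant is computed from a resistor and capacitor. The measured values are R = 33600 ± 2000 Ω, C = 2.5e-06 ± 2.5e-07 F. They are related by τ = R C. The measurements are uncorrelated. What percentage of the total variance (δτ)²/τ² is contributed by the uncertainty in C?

73.8%

(δτ/τ)² = (1·δR/R)² + (1·δC/C)²
  R term: (1×0.0595)² = 0.00354
  C term: (1×0.100)² = 0.0100
Total = 0.0135. Share from C = 0.0100/0.0135 = 0.738.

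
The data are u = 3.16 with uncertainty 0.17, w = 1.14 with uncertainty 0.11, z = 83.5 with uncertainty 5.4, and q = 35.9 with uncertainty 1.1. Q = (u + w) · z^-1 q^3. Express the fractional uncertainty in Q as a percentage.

Let h = u + w = 4.30. δh = √(δu² + δw²) = √(0.0289 + 0.0121) = 0.202, so δh/h = 0.0471.
Q is then a monomial in h, z, q:
δQ/Q = √((δh/h)² + (-1·δz/z)² + (3·δq/q)²) = √(0.00222 + 0.00418 + 0.00845) = 0.122

12.2%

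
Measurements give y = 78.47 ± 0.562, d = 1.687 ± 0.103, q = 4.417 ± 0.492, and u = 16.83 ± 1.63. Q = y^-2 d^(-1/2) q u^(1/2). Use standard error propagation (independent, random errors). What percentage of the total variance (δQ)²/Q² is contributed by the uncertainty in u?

(δQ/Q)² = (-2·δy/y)² + (−½·δd/d)² + (1·δq/q)² + (½·δu/u)²
  y term: (-2×0.00716)² = 0.000205
  d term: (-0.5×0.0611)² = 0.000932
  q term: (1×0.111)² = 0.0124
  u term: (0.5×0.0969)² = 0.00235
Total = 0.0159. Share from u = 0.00235/0.0159 = 0.148.

14.8%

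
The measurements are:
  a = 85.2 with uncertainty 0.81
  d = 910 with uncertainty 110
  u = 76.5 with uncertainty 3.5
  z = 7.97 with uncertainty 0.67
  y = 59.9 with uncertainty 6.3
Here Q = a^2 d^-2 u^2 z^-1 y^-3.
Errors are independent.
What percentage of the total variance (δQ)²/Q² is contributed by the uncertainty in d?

(δQ/Q)² = (2·δa/a)² + (-2·δd/d)² + (2·δu/u)² + (-1·δz/z)² + (-3·δy/y)²
  a term: (2×0.00951)² = 0.000362
  d term: (-2×0.121)² = 0.0584
  u term: (2×0.0458)² = 0.00837
  z term: (-1×0.0841)² = 0.00707
  y term: (-3×0.105)² = 0.0996
Total = 0.174. Share from d = 0.0584/0.174 = 0.336.

33.6%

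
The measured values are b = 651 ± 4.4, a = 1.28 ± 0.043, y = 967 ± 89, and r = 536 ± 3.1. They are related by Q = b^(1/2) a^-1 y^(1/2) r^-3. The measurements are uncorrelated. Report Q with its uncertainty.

Relative error in a monomial: (δQ/Q)² = Σ (nᵢ · δxᵢ/xᵢ)².
  (½·δb/b)² = (0.5×0.00676)² = 1.14e-05;  (-1·δa/a)² = (-1×0.0336)² = 0.00113;  (½·δy/y)² = (0.5×0.0920)² = 0.00212;  (-3·δr/r)² = (-3×0.00578)² = 0.000301
δQ/Q = √(0.00356) = 0.0597
Q = 4.03e-06, so δQ = 0.0597 × 4.03e-06 = 2.4e-07.

(4.03 ± 0.240) × 10^-6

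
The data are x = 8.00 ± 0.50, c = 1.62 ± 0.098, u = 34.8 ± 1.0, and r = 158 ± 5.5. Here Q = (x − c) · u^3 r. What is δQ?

Let w = x − c = 6.38. δw = √(δx² + δc²) = √(0.250 + 0.00960) = 0.510, so δw/w = 0.0799.
Q is then a monomial in w, u, r:
δQ/Q = √((δw/w)² + (3·δu/u)² + (1·δr/r)²) = √(0.00638 + 0.00743 + 0.00121) = 0.123
Q = 4.25e+07, so δQ = 0.123 × 4.25e+07 = 5.21e+06.

5.21e+06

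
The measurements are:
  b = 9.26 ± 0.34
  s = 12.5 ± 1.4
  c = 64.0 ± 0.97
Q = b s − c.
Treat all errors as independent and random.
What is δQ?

Let p = b·s = 116. δp/p = √((1·δb/b)² + (1·δs/s)²) = √(0.00135 + 0.0125) = 0.118, so δp = 13.6.
Q = p − c: δQ = √(δp² + δc²) = √(186 + 0.941) = 13.7

13.7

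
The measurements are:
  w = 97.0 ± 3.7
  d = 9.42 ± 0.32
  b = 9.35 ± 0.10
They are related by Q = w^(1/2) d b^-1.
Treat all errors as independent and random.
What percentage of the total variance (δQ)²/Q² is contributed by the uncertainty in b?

7.01%

(δQ/Q)² = (½·δw/w)² + (1·δd/d)² + (-1·δb/b)²
  w term: (0.5×0.0381)² = 0.000364
  d term: (1×0.0340)² = 0.00115
  b term: (-1×0.0107)² = 0.000114
Total = 0.00163. Share from b = 0.000114/0.00163 = 0.0701.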